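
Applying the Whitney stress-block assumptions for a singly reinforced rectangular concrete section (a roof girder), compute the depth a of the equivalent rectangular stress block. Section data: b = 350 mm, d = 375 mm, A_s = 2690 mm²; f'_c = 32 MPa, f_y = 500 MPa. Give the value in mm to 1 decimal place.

a ≈ 141.3 mm

T = A_s f_y = 2690 × 500 = 1345000 N = 1345 kN.
Setting C = 0.85 f'_c a b equal to T: a = 1345000/(0.85 × 32 × 350) = 141.3 mm.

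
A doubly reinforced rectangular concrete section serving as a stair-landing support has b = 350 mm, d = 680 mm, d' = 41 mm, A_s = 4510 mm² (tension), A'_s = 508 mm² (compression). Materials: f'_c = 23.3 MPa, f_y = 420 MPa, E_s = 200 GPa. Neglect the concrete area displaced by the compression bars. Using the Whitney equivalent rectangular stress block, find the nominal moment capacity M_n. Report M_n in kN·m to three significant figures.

M_n ≈ 1080 kN·m

Assume both tension and compression steel yield.
Net tension couple steel: A_s − A'_s = 4002 mm².
a = (A_s − A'_s) f_y / (0.85 f'_c b) = 1680840/(0.85 × 23.3 × 350) = 242.48 mm.
c = a/β₁ = 242.48/0.85 = 285.27 mm; ε'_s = 0.003(c − d')/c = 0.0026 ≥ f_y/E_s = 0.0021, so compression steel does yield.
M_n = (A_s − A'_s) f_y (d − a/2) + A'_s f_y (d − d') = [1680840 × (680 − 121.24) + 213360 × (680 − 41)] × 10⁻⁶ = 939.19 + 136.34 = 1075.53 kN·m.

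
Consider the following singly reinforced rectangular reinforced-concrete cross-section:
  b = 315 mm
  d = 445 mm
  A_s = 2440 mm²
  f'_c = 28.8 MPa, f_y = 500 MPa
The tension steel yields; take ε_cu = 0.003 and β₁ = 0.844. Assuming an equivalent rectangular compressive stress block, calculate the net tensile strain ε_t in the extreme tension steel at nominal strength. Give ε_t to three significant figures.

a = A_s f_y/(0.85 f'_c b) = 158.21 mm.
β₁ = 0.844, so c = a/β₁ = 158.21/0.844 = 187.45 mm.
From the linear strain diagram with ε_cu = 0.003: ε_t = 0.003 (d − c)/c = 0.003 × (445 − 187.45)/187.45 = 0.00412.
ε_t is between 0.004 and 0.005 — transition zone.

ε_t ≈ 0.00412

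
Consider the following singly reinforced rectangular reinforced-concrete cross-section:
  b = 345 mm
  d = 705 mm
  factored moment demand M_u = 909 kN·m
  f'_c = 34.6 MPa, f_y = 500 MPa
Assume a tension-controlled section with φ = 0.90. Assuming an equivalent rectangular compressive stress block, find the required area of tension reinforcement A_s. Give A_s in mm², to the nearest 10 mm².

M_n = M_u/φ = 909/0.90 = 1010 kN·m.
With M_n = 0.85 f'_c a b (d − a/2), solve the quadratic for a:
a = d − √(d² − 2M_n/(0.85 f'_c b)) = 705 − √(705² − 2 × 1010×10⁶/(0.85 × 34.6 × 345)) = 159.16 mm.
A_s = 0.85 f'_c a b / f_y = 0.85 × 34.6 × 159.16 × 345 / 500 = 3229.8 mm².

A_s ≈ 3230 mm²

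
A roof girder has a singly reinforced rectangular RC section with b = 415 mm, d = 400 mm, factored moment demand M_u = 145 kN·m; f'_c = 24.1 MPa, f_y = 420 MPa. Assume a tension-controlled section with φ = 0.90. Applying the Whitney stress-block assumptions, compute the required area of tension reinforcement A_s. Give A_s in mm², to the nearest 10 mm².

M_n = M_u/φ = 145/0.90 = 161.111 kN·m.
With M_n = 0.85 f'_c a b (d − a/2), solve the quadratic for a:
a = d − √(d² − 2M_n/(0.85 f'_c b)) = 400 − √(400² − 2 × 161.111×10⁶/(0.85 × 24.1 × 415)) = 50.58 mm.
A_s = 0.85 f'_c a b / f_y = 0.85 × 24.1 × 50.58 × 415 / 420 = 1023.8 mm².

A_s ≈ 1020 mm²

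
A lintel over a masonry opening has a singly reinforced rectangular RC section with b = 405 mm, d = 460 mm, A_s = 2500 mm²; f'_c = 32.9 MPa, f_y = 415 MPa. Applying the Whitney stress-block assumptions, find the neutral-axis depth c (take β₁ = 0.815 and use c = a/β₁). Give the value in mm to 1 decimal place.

T = A_s f_y = 2500 × 415 = 1037500 N = 1037.5 kN.
Setting C = 0.85 f'_c a b equal to T: a = 1037500/(0.85 × 32.9 × 405) = 91.605 mm.
With β₁ = 0.815, c = a/β₁ = 91.605/0.815 = 112.4 mm.

c ≈ 112.4 mm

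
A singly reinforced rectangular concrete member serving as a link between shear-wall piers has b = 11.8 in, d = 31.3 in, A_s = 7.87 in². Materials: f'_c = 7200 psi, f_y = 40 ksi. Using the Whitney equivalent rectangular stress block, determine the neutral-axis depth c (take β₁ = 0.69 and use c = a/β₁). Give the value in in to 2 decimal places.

T = A_s f_y = 7.87 × 40 = 314.8 kips.
a = T/(0.85 f'_c b) = 314.8/(0.85 × 7.2 × 11.8) = 4.3591 in.
With β₁ = 0.69, c = a/β₁ = 4.3591/0.69 = 6.32 in.

c ≈ 6.32 in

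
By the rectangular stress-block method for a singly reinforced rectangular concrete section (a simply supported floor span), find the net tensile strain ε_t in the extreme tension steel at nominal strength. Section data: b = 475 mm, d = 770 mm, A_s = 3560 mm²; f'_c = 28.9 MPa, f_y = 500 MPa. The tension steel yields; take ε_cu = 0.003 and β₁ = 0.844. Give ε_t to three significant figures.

a = A_s f_y/(0.85 f'_c b) = 152.55 mm.
β₁ = 0.844, so c = a/β₁ = 152.55/0.844 = 180.75 mm.
From the linear strain diagram with ε_cu = 0.003: ε_t = 0.003 (d − c)/c = 0.003 × (770 − 180.75)/180.75 = 0.00978.
Since ε_t ≥ 0.005, the section is tension-controlled.

ε_t ≈ 0.00978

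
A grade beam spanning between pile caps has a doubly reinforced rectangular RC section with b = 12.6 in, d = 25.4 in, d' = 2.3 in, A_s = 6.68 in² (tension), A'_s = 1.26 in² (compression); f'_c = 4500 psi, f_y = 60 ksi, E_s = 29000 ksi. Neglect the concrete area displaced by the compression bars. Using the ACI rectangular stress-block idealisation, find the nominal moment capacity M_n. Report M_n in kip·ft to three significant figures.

M_n ≈ 742 kip·ft

Assume both steels yield.
a = (A_s − A'_s) f_y/(0.85 f'_c b) = (6.68 − 1.26) × 60/(0.85 × 4.5 × 12.6) = 6.748 in.
c = a/β₁ = 6.748/0.825 = 8.179 in; ε'_s = 0.003(c − d')/c = 0.0022 ≥ ε_y = 0.0021, so the compression steel yields.
M_n = (A_s − A'_s) f_y (d − a/2) + A'_s f_y (d − d') = 325.2 × (25.4 − 3.374) + 75.6 × (25.4 − 2.3) = 7162.9 + 1746.4 = 8909.3 kip·in = 8909.3/12 = 742.44 kip·ft.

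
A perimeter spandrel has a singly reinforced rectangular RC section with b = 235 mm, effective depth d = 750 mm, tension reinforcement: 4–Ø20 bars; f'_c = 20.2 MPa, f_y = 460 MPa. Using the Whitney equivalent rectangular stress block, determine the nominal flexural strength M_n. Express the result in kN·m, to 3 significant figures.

M_n ≈ 392 kN·m

A_s = 4 × 314 = 1256 mm².
T = A_s f_y = 1256 × 460 = 577760 N = 577.76 kN.
From C = T: a = T/(0.85 f'_c b) = 577760/(0.85 × 20.2 × 235) = 143.19 mm.
M_n = T(d − a/2) = 577.76 kN × (750 − 71.595) mm = 391.96 kN·m.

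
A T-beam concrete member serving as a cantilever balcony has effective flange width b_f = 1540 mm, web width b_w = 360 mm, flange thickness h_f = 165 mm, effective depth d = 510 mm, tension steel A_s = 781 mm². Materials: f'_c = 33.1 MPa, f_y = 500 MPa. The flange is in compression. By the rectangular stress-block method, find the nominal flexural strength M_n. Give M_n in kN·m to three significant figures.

Tension: T = A_s f_y = 781 × 500 = 390500 N.
Try a within the flange: a = T/(0.85 f'_c b_f) = 390500/(0.85 × 33.1 × 1540) = 9.01 mm.
Since a = 9.01 ≤ h_f = 165 mm, the stress block lies entirely in the flange; analyse as a rectangular beam of width b_f.
M_n = T(d − a/2) = 390500 × (510 − 4.505) = 197.40 × 10⁶ N·mm.
M_n = 197.40 kN·m.

M_n ≈ 197 kN·m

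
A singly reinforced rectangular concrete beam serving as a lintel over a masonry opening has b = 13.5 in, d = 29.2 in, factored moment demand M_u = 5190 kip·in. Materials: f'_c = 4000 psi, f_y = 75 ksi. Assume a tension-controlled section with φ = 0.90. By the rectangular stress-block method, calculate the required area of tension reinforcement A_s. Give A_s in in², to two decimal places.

M_n = M_u/φ = 5190/0.90 = 5766.67 kip·in.
From M_n = 0.85 f'_c a b (d − a/2):
a = d − √(d² − 2M_n/(0.85 f'_c b)) = 29.2 − √(29.2² − 2 × 5766.67/(0.85 × 4 × 13.5)) = 4.677 in.
A_s = 0.85 f'_c a b / f_y = 0.85 × 4 × 4.677 × 13.5 / 75 = 2.862 in².

A_s ≈ 2.86 in²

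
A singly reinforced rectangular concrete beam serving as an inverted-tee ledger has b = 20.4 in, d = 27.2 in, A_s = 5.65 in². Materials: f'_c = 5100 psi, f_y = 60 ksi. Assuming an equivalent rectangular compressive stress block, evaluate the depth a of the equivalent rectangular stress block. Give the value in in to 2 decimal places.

T = A_s f_y = 5.65 × 60 = 339 kips.
a = T/(0.85 f'_c b) = 339/(0.85 × 5.1 × 20.4) = 3.83 in.

a ≈ 3.83 in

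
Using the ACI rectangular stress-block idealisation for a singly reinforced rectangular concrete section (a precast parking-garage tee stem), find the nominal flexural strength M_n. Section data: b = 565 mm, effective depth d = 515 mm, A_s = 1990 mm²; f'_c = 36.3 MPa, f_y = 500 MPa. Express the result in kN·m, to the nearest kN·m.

M_n ≈ 484 kN·m

T = A_s f_y = 1990 × 500 = 995000 N = 995 kN.
From C = T: a = T/(0.85 f'_c b) = 995000/(0.85 × 36.3 × 565) = 57.08 mm.
M_n = T(d − a/2) = 995 kN × (515 − 28.54) mm = 484.03 kN·m.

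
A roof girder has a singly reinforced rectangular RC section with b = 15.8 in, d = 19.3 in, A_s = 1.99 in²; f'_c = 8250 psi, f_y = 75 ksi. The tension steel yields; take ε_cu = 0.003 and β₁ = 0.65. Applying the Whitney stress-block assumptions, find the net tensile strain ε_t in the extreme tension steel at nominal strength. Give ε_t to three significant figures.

ε_t ≈ 0.0249

a = A_s f_y/(0.85 f'_c b) = 1.347 in.
β₁ = 0.65, so c = a/β₁ = 1.347/0.65 = 2.072 in.
From the linear strain diagram with ε_cu = 0.003: ε_t = 0.003 (d − c)/c = 0.003 × (19.3 − 2.072)/2.072 = 0.0249.
Since ε_t ≥ 0.005, the section is tension-controlled.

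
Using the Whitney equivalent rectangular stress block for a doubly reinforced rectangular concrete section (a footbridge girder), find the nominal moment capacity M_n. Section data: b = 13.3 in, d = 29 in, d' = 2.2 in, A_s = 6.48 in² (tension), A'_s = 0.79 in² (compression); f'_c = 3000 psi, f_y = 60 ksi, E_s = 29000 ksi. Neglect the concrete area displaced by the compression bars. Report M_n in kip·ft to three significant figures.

M_n ≈ 788 kip·ft

Assume both steels yield.
a = (A_s − A'_s) f_y/(0.85 f'_c b) = (6.48 − 0.79) × 60/(0.85 × 3 × 13.3) = 10.066 in.
c = a/β₁ = 10.066/0.85 = 11.842 in; ε'_s = 0.003(c − d')/c = 0.0024 ≥ ε_y = 0.0021, so the compression steel yields.
M_n = (A_s − A'_s) f_y (d − a/2) + A'_s f_y (d − d') = 341.4 × (29 − 5.033) + 47.4 × (29 − 2.2) = 8182.3 + 1270.3 = 9452.6 kip·in = 9452.6/12 = 787.72 kip·ft.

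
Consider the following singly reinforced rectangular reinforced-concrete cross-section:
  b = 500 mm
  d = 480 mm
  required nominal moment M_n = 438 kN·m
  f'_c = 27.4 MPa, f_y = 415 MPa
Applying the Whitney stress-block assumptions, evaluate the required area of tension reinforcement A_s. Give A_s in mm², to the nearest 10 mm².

With M_n = 0.85 f'_c a b (d − a/2), solve the quadratic for a:
a = d − √(d² − 2M_n/(0.85 f'_c b)) = 480 − √(480² − 2 × 438×10⁶/(0.85 × 27.4 × 500)) = 86.08 mm.
A_s = 0.85 f'_c a b / f_y = 0.85 × 27.4 × 86.08 × 500 / 415 = 2415.4 mm².

A_s ≈ 2420 mm²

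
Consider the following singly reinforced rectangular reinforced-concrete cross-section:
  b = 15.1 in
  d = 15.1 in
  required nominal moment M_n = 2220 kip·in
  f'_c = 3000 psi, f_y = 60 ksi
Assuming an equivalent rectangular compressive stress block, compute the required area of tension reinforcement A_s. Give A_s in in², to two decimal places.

From M_n = 0.85 f'_c a b (d − a/2):
a = d − √(d² − 2M_n/(0.85 f'_c b)) = 15.1 − √(15.1² − 2 × 2220/(0.85 × 3 × 15.1)) = 4.484 in.
A_s = 0.85 f'_c a b / f_y = 0.85 × 3 × 4.484 × 15.1 / 60 = 2.878 in².

A_s ≈ 2.88 in²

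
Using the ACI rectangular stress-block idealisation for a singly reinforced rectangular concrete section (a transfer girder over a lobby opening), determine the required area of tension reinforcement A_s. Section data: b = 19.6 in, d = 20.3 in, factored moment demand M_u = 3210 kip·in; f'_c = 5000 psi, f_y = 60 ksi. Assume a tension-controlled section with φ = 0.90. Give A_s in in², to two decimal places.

M_n = M_u/φ = 3210/0.90 = 3566.67 kip·in.
From M_n = 0.85 f'_c a b (d − a/2):
a = d − √(d² − 2M_n/(0.85 f'_c b)) = 20.3 − √(20.3² − 2 × 3566.67/(0.85 × 5 × 19.6)) = 2.232 in.
A_s = 0.85 f'_c a b / f_y = 0.85 × 5 × 2.232 × 19.6 / 60 = 3.099 in².

A_s ≈ 3.10 in²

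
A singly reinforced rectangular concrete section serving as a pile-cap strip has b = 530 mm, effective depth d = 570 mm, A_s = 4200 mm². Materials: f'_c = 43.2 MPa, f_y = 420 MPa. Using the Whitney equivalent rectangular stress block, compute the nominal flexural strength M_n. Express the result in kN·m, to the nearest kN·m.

M_n ≈ 926 kN·m

T = A_s f_y = 4200 × 420 = 1764000 N = 1764 kN.
From C = T: a = T/(0.85 f'_c b) = 1764000/(0.85 × 43.2 × 530) = 90.64 mm.
M_n = T(d − a/2) = 1764 kN × (570 − 45.32) mm = 925.54 kN·m.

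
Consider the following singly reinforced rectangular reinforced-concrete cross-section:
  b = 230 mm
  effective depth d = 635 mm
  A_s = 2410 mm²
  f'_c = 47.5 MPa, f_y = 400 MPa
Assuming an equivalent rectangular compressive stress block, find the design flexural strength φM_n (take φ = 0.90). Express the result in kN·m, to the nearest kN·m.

φM_n ≈ 506 kN·m

T = A_s f_y = 2410 × 400 = 964000 N = 964 kN.
From C = T: a = T/(0.85 f'_c b) = 964000/(0.85 × 47.5 × 230) = 103.81 mm.
M_n = T(d − a/2) = 964 kN × (635 − 51.905) mm = 562.10 kN·m.
φM_n = 0.90 × 562.10 = 505.89 kN·m.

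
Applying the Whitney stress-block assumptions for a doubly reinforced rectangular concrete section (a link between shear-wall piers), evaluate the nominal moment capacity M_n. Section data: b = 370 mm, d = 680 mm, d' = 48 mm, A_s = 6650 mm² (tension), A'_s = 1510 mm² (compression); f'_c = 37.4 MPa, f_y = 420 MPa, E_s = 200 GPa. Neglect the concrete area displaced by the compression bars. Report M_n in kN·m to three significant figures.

M_n ≈ 1670 kN·m

Assume both tension and compression steel yield.
Net tension couple steel: A_s − A'_s = 5140 mm².
a = (A_s − A'_s) f_y / (0.85 f'_c b) = 2158800/(0.85 × 37.4 × 370) = 183.54 mm.
c = a/β₁ = 183.54/0.783 = 234.41 mm; ε'_s = 0.003(c − d')/c = 0.0024 ≥ f_y/E_s = 0.0021, so compression steel does yield.
M_n = (A_s − A'_s) f_y (d − a/2) + A'_s f_y (d − d') = [2158800 × (680 − 91.77) + 634200 × (680 − 48)] × 10⁻⁶ = 1269.87 + 400.81 = 1670.68 kN·m.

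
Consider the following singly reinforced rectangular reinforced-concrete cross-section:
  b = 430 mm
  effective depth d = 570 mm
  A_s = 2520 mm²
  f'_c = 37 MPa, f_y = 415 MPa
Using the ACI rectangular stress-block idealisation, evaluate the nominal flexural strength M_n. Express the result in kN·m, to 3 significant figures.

M_n ≈ 556 kN·m

T = A_s f_y = 2520 × 415 = 1045800 N = 1045.8 kN.
From C = T: a = T/(0.85 f'_c b) = 1045800/(0.85 × 37 × 430) = 77.33 mm.
M_n = T(d − a/2) = 1045.8 kN × (570 − 38.665) mm = 555.67 kN·m.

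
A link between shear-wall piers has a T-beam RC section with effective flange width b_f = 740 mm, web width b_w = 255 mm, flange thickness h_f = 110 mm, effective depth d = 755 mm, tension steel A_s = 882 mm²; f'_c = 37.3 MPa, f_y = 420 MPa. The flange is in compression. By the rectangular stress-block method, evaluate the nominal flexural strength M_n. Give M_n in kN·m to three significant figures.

Tension: T = A_s f_y = 882 × 420 = 370440 N.
Try a within the flange: a = T/(0.85 f'_c b_f) = 370440/(0.85 × 37.3 × 740) = 15.79 mm.
Since a = 15.79 ≤ h_f = 110 mm, the stress block lies entirely in the flange; analyse as a rectangular beam of width b_f.
M_n = T(d − a/2) = 370440 × (755 − 7.895) = 276.76 × 10⁶ N·mm.
M_n = 276.76 kN·m.

M_n ≈ 277 kN·m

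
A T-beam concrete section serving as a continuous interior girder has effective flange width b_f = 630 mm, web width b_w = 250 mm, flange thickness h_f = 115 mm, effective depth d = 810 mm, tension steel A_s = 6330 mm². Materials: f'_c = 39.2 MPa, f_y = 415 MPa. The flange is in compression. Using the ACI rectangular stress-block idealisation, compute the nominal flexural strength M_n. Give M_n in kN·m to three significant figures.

Tension: T = A_s f_y = 6330 × 415 = 2626950 N.
Try a within the flange: a = T/(0.85 f'_c b_f) = 2626950/(0.85 × 39.2 × 630) = 125.14 mm.
a = 125.14 > h_f = 115 mm: the block extends into the web. Split into flange-overhang and web parts.
C_f = 0.85 f'_c (b_f − b_w) h_f = 0.85 × 39.2 × (630 − 250) × 115 = 1456084 N.
Remaining web compression depth: a_w = (T − C_f)/(0.85 f'_c b_w) = (2626950 − 1456084)/(0.85 × 39.2 × 250) = 140.56 mm.
M_n = C_f(d − h_f/2) + (T − C_f)(d − a_w/2) = 1456084 × (810 − 57.5) + 1170866 × (810 − 70.28) = 1095.70 + 866.11 = 1961.81 × 10⁶ N·mm.
M_n = 1961.81 kN·m.

M_n ≈ 1960 kN·m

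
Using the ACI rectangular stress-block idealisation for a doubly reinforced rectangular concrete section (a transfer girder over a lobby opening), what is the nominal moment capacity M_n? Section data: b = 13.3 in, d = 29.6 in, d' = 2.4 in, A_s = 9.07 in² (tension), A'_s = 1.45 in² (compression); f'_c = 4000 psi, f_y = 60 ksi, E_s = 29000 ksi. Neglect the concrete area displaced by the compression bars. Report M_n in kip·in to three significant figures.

Assume both steels yield.
a = (A_s − A'_s) f_y/(0.85 f'_c b) = (9.07 − 1.45) × 60/(0.85 × 4 × 13.3) = 10.111 in.
c = a/β₁ = 10.111/0.85 = 11.895 in; ε'_s = 0.003(c − d')/c = 0.0024 ≥ ε_y = 0.0021, so the compression steel yields.
M_n = (A_s − A'_s) f_y (d − a/2) + A'_s f_y (d − d') = 457.2 × (29.6 − 5.0555) + 87 × (29.6 − 2.4) = 11221.7 + 2366.4 = 13588.1 kip·in.

M_n ≈ 13600 kip·in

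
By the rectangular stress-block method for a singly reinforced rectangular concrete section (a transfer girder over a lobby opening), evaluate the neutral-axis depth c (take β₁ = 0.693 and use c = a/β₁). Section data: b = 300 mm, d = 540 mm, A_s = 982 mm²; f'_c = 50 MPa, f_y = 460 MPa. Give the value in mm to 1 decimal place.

T = A_s f_y = 982 × 460 = 451720 N = 451.72 kN.
Setting C = 0.85 f'_c a b equal to T: a = 451720/(0.85 × 50 × 300) = 35.429 mm.
With β₁ = 0.693, c = a/β₁ = 35.429/0.693 = 51.1 mm.

c ≈ 51.1 mm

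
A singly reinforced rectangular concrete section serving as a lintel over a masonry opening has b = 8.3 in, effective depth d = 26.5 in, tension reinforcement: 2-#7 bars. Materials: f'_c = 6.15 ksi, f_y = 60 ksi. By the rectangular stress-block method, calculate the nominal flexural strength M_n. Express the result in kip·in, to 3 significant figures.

A_s = 2 × 0.6 = 1.2 in².
T = A_s f_y = 1.2 × 60 = 72 kips.
a = T/(0.85 f'_c b) = 72/(0.85 × 6.15 × 8.3) = 1.659 in.
M_n = T(d − a/2) = 72 × (26.5 − 0.8295) = 1848.3 kip·in.

M_n ≈ 1850 kip·in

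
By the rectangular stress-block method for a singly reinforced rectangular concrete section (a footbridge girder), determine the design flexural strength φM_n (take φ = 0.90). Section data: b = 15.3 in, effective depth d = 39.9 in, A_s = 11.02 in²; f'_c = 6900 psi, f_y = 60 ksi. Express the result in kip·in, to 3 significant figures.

φM_n ≈ 21600 kip·in

T = A_s f_y = 11.02 × 60 = 661.2 kips.
a = T/(0.85 f'_c b) = 661.2/(0.85 × 6.9 × 15.3) = 7.368 in.
M_n = T(d − a/2) = 661.2 × (39.9 − 3.684) = 23946.0 kip·in.
φM_n = 0.90 × 23946.0 = 21551.4 kip·in.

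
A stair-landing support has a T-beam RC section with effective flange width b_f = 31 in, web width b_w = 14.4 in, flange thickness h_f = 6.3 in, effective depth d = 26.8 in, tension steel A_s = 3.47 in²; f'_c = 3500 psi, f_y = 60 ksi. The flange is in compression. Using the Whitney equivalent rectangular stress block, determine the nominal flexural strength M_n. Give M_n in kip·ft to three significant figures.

Tension: T = A_s f_y = 3.47 × 60 = 208.2 kips.
Try a within the flange: a = T/(0.85 f'_c b_f) = 208.2/(0.85 × 3.5 × 31) = 2.258 in.
Since a = 2.258 ≤ h_f = 6.3 in, the stress block lies entirely in the flange; analyse as a rectangular beam of width b_f.
M_n = T(d − a/2) = 208.2 × (26.8 − 1.129) = 5344.7 kip·in.
M_n = 5344.7/12 = 445.39 kip·ft.

M_n ≈ 445 kip·ft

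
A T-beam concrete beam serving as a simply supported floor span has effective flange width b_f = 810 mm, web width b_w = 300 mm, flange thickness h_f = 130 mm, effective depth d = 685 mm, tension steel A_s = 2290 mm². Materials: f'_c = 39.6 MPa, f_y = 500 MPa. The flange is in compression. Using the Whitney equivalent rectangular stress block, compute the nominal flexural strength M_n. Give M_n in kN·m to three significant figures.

M_n ≈ 760 kN·m

Tension: T = A_s f_y = 2290 × 500 = 1145000 N.
Try a within the flange: a = T/(0.85 f'_c b_f) = 1145000/(0.85 × 39.6 × 810) = 42.00 mm.
Since a = 42.00 ≤ h_f = 130 mm, the stress block lies entirely in the flange; analyse as a rectangular beam of width b_f.
M_n = T(d − a/2) = 1145000 × (685 − 21) = 760.28 × 10⁶ N·mm.
M_n = 760.28 kN·m.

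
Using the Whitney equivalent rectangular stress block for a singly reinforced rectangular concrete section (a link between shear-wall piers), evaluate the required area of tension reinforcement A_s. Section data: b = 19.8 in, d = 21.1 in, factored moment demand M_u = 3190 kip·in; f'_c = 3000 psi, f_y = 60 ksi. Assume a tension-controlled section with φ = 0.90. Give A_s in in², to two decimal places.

M_n = M_u/φ = 3190/0.90 = 3544.44 kip·in.
From M_n = 0.85 f'_c a b (d − a/2):
a = d − √(d² − 2M_n/(0.85 f'_c b)) = 21.1 − √(21.1² − 2 × 3544.44/(0.85 × 3 × 19.8)) = 3.641 in.
A_s = 0.85 f'_c a b / f_y = 0.85 × 3 × 3.641 × 19.8 / 60 = 3.064 in².

A_s ≈ 3.06 in²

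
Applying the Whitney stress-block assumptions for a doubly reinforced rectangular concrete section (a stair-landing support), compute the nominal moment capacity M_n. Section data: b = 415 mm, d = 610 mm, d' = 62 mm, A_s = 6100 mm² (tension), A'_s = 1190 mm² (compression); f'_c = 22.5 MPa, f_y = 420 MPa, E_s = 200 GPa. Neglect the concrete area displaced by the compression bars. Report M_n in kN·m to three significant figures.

M_n ≈ 1260 kN·m

Assume both tension and compression steel yield.
Net tension couple steel: A_s − A'_s = 4910 mm².
a = (A_s − A'_s) f_y / (0.85 f'_c b) = 2062200/(0.85 × 22.5 × 415) = 259.83 mm.
c = a/β₁ = 259.83/0.85 = 305.68 mm; ε'_s = 0.003(c − d')/c = 0.0024 ≥ f_y/E_s = 0.0021, so compression steel does yield.
M_n = (A_s − A'_s) f_y (d − a/2) + A'_s f_y (d − d') = [2062200 × (610 − 129.915) + 499800 × (610 − 62)] × 10⁻⁶ = 990.03 + 273.89 = 1263.92 kN·m.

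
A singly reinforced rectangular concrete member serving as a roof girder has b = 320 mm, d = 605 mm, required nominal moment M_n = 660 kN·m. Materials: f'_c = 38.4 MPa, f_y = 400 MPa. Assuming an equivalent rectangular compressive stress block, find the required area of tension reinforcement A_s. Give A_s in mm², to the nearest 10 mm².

With M_n = 0.85 f'_c a b (d − a/2), solve the quadratic for a:
a = d − √(d² − 2M_n/(0.85 f'_c b)) = 605 − √(605² − 2 × 660×10⁶/(0.85 × 38.4 × 320)) = 115.46 mm.
A_s = 0.85 f'_c a b / f_y = 0.85 × 38.4 × 115.46 × 320 / 400 = 3014.9 mm².

A_s ≈ 3010 mm²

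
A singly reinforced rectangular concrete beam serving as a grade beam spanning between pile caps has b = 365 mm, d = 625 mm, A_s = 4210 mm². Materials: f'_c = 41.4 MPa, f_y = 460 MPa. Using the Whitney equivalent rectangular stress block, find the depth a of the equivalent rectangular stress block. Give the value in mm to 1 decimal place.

a ≈ 150.8 mm

T = A_s f_y = 4210 × 460 = 1936600 N = 1936.6 kN.
Setting C = 0.85 f'_c a b equal to T: a = 1936600/(0.85 × 41.4 × 365) = 150.8 mm.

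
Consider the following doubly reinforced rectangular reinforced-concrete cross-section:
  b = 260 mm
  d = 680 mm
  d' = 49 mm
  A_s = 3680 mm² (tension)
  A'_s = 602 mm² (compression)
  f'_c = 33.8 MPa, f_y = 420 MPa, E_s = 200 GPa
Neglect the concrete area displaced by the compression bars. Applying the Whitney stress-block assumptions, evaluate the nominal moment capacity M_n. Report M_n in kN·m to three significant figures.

M_n ≈ 927 kN·m

Assume both tension and compression steel yield.
Net tension couple steel: A_s − A'_s = 3078 mm².
a = (A_s − A'_s) f_y / (0.85 f'_c b) = 1292760/(0.85 × 33.8 × 260) = 173.06 mm.
c = a/β₁ = 173.06/0.809 = 213.92 mm; ε'_s = 0.003(c − d')/c = 0.0023 ≥ f_y/E_s = 0.0021, so compression steel does yield.
M_n = (A_s − A'_s) f_y (d − a/2) + A'_s f_y (d − d') = [1292760 × (680 − 86.53) + 252840 × (680 − 49)] × 10⁻⁶ = 767.21 + 159.54 = 926.75 kN·m.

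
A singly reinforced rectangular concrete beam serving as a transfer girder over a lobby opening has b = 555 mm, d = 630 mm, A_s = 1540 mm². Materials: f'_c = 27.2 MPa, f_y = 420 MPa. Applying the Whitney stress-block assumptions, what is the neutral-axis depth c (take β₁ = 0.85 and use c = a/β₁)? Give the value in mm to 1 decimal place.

c ≈ 59.3 mm

T = A_s f_y = 1540 × 420 = 646800 N = 646.8 kN.
Setting C = 0.85 f'_c a b equal to T: a = 646800/(0.85 × 27.2 × 555) = 50.407 mm.
With β₁ = 0.85, c = a/β₁ = 50.407/0.85 = 59.3 mm.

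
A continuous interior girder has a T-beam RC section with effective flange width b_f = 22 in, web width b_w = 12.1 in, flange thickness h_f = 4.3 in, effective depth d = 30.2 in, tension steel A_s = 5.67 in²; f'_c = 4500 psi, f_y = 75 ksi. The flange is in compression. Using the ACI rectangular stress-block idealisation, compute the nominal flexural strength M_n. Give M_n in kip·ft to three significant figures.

M_n ≈ 979 kip·ft

Tension: T = A_s f_y = 5.67 × 75 = 425.25 kips.
Try a within the flange: a = T/(0.85 f'_c b_f) = 425.25/(0.85 × 4.5 × 22) = 5.053 in.
a = 5.053 > h_f = 4.3 in: the block extends into the web. Split into flange-overhang and web parts.
C_f = 0.85 f'_c (b_f − b_w) h_f = 0.85 × 4.5 × (22 − 12.1) × 4.3 = 162.8 kips.
Remaining web compression depth: a_w = (T − C_f)/(0.85 f'_c b_w) = (425.25 − 162.8)/(0.85 × 4.5 × 12.1) = 5.671 in.
M_n = C_f(d − h_f/2) + (T − C_f)(d − a_w/2) = 162.8 × (30.2 − 2.15) + 262.45 × (30.2 − 2.8355) = 4566.5 + 7181.8 = 11748.3 kip·in.
M_n = 11748.3/12 = 979.03 kip·ft.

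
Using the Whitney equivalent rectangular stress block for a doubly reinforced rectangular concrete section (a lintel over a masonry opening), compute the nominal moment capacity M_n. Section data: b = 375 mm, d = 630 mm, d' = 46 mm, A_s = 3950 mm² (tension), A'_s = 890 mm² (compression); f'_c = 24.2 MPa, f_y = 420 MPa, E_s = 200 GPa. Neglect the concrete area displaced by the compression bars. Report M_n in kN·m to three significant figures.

M_n ≈ 921 kN·m

Assume both tension and compression steel yield.
Net tension couple steel: A_s − A'_s = 3060 mm².
a = (A_s − A'_s) f_y / (0.85 f'_c b) = 1285200/(0.85 × 24.2 × 375) = 166.61 mm.
c = a/β₁ = 166.61/0.85 = 196.01 mm; ε'_s = 0.003(c − d')/c = 0.0023 ≥ f_y/E_s = 0.0021, so compression steel does yield.
M_n = (A_s − A'_s) f_y (d − a/2) + A'_s f_y (d − d') = [1285200 × (630 − 83.305) + 373800 × (630 − 46)] × 10⁻⁶ = 702.61 + 218.30 = 920.91 kN·m.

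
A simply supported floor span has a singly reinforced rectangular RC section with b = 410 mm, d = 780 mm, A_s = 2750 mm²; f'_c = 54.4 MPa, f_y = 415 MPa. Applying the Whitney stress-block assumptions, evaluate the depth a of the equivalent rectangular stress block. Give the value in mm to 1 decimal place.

a ≈ 60.2 mm

T = A_s f_y = 2750 × 415 = 1141250 N = 1141.25 kN.
Setting C = 0.85 f'_c a b equal to T: a = 1141250/(0.85 × 54.4 × 410) = 60.2 mm.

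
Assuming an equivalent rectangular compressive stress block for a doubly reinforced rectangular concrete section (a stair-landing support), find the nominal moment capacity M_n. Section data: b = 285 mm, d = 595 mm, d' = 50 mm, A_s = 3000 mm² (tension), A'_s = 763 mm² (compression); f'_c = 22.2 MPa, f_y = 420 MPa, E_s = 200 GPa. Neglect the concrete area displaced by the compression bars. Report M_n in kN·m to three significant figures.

M_n ≈ 652 kN·m

Assume both tension and compression steel yield.
Net tension couple steel: A_s − A'_s = 2237 mm².
a = (A_s − A'_s) f_y / (0.85 f'_c b) = 939540/(0.85 × 22.2 × 285) = 174.70 mm.
c = a/β₁ = 174.70/0.85 = 205.53 mm; ε'_s = 0.003(c − d')/c = 0.0023 ≥ f_y/E_s = 0.0021, so compression steel does yield.
M_n = (A_s − A'_s) f_y (d − a/2) + A'_s f_y (d − d') = [939540 × (595 − 87.35) + 320460 × (595 − 50)] × 10⁻⁶ = 476.96 + 174.65 = 651.61 kN·m.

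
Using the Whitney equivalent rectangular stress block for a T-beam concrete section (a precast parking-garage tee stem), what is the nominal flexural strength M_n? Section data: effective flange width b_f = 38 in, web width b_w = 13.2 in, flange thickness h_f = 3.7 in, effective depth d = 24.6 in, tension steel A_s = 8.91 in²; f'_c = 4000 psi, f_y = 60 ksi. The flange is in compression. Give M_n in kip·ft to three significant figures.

Tension: T = A_s f_y = 8.91 × 60 = 534.6 kips.
Try a within the flange: a = T/(0.85 f'_c b_f) = 534.6/(0.85 × 4 × 38) = 4.138 in.
a = 4.138 > h_f = 3.7 in: the block extends into the web. Split into flange-overhang and web parts.
C_f = 0.85 f'_c (b_f − b_w) h_f = 0.85 × 4 × (38 − 13.2) × 3.7 = 312.0 kips.
Remaining web compression depth: a_w = (T − C_f)/(0.85 f'_c b_w) = (534.6 − 312.0)/(0.85 × 4 × 13.2) = 4.960 in.
M_n = C_f(d − h_f/2) + (T − C_f)(d − a_w/2) = 312.0 × (24.6 − 1.85) + 222.6 × (24.6 − 2.48) = 7098.0 + 4923.9 = 12021.9 kip·in.
M_n = 12021.9/12 = 1001.83 kip·ft.

M_n ≈ 1000 kip·ft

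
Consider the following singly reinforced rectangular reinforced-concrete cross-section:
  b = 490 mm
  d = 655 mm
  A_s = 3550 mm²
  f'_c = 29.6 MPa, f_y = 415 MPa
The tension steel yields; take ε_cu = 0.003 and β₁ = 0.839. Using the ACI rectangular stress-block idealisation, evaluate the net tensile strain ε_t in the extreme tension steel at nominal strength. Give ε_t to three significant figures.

ε_t ≈ 0.0108

a = A_s f_y/(0.85 f'_c b) = 119.50 mm.
β₁ = 0.839, so c = a/β₁ = 119.50/0.839 = 142.43 mm.
From the linear strain diagram with ε_cu = 0.003: ε_t = 0.003 (d − c)/c = 0.003 × (655 − 142.43)/142.43 = 0.0108.
Since ε_t ≥ 0.005, the section is tension-controlled.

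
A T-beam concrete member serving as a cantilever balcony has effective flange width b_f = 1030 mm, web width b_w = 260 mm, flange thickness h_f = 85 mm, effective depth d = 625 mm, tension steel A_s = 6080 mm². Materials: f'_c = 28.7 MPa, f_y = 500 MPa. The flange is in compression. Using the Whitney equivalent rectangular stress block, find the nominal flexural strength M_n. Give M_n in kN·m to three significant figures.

M_n ≈ 1670 kN·m

Tension: T = A_s f_y = 6080 × 500 = 3040000 N.
Try a within the flange: a = T/(0.85 f'_c b_f) = 3040000/(0.85 × 28.7 × 1030) = 120.99 mm.
a = 120.99 > h_f = 85 mm: the block extends into the web. Split into flange-overhang and web parts.
C_f = 0.85 f'_c (b_f − b_w) h_f = 0.85 × 28.7 × (1030 − 260) × 85 = 1596653 N.
Remaining web compression depth: a_w = (T − C_f)/(0.85 f'_c b_w) = (3040000 − 1596653)/(0.85 × 28.7 × 260) = 227.56 mm.
M_n = C_f(d − h_f/2) + (T − C_f)(d − a_w/2) = 1596653 × (625 − 42.5) + 1443347 × (625 − 113.78) = 930.05 + 737.87 = 1667.92 × 10⁶ N·mm.
M_n = 1667.92 kN·m.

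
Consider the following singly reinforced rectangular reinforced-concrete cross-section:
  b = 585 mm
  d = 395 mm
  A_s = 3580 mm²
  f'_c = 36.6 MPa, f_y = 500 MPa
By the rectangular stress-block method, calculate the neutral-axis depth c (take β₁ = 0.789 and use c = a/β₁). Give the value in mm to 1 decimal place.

T = A_s f_y = 3580 × 500 = 1790000 N = 1790 kN.
Setting C = 0.85 f'_c a b equal to T: a = 1790000/(0.85 × 36.6 × 585) = 98.355 mm.
With β₁ = 0.789, c = a/β₁ = 98.355/0.789 = 124.7 mm.

c ≈ 124.7 mm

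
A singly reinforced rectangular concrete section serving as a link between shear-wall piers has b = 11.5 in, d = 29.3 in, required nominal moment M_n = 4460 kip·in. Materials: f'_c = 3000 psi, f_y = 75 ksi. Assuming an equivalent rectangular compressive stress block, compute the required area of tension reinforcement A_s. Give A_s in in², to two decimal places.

A_s ≈ 2.25 in²

From M_n = 0.85 f'_c a b (d − a/2):
a = d − √(d² − 2M_n/(0.85 f'_c b)) = 29.3 − √(29.3² − 2 × 4460/(0.85 × 3 × 11.5)) = 5.756 in.
A_s = 0.85 f'_c a b / f_y = 0.85 × 3 × 5.756 × 11.5 / 75 = 2.251 in².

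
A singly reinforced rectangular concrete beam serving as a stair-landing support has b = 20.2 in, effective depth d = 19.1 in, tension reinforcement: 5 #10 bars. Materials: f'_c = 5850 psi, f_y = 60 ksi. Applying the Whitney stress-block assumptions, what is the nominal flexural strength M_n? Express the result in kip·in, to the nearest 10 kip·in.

A_s = 5 × 1.27 = 6.35 in².
T = A_s f_y = 6.35 × 60 = 381 kips.
a = T/(0.85 f'_c b) = 381/(0.85 × 5.85 × 20.2) = 3.793 in.
M_n = T(d − a/2) = 381 × (19.1 − 1.8965) = 6554.5 kip·in.

M_n ≈ 6550 kip·in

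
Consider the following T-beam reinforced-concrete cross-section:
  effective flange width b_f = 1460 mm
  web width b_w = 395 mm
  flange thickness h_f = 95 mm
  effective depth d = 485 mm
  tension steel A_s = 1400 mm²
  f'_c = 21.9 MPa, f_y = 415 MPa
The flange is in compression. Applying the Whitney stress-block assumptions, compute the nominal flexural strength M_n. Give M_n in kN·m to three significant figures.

Tension: T = A_s f_y = 1400 × 415 = 581000 N.
Try a within the flange: a = T/(0.85 f'_c b_f) = 581000/(0.85 × 21.9 × 1460) = 21.38 mm.
Since a = 21.38 ≤ h_f = 95 mm, the stress block lies entirely in the flange; analyse as a rectangular beam of width b_f.
M_n = T(d − a/2) = 581000 × (485 − 10.69) = 275.57 × 10⁶ N·mm.
M_n = 275.57 kN·m.

M_n ≈ 276 kN·m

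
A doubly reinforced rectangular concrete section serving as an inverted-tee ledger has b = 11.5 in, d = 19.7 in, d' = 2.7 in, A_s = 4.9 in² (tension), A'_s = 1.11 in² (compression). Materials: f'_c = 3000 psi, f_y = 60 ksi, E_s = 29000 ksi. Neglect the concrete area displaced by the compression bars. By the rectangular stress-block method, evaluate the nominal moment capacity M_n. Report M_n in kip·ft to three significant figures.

Assume both steels yield.
a = (A_s − A'_s) f_y/(0.85 f'_c b) = (4.9 − 1.11) × 60/(0.85 × 3 × 11.5) = 7.754 in.
c = a/β₁ = 7.754/0.85 = 9.122 in; ε'_s = 0.003(c − d')/c = 0.0021 ≥ ε_y = 0.0021, so the compression steel yields.
M_n = (A_s − A'_s) f_y (d − a/2) + A'_s f_y (d − d') = 227.4 × (19.7 − 3.877) + 66.6 × (19.7 − 2.7) = 3598.2 + 1132.2 = 4730.4 kip·in = 4730.4/12 = 394.20 kip·ft.

M_n ≈ 394 kip·ft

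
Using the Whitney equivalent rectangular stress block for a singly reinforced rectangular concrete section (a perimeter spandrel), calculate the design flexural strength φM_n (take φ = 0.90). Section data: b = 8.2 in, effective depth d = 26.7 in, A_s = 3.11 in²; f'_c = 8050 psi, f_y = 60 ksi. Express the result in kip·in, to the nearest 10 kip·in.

φM_n ≈ 4200 kip·in

T = A_s f_y = 3.11 × 60 = 186.6 kips.
a = T/(0.85 f'_c b) = 186.6/(0.85 × 8.05 × 8.2) = 3.326 in.
M_n = T(d − a/2) = 186.6 × (26.7 − 1.663) = 4671.9 kip·in.
φM_n = 0.90 × 4671.9 = 4204.7 kip·in.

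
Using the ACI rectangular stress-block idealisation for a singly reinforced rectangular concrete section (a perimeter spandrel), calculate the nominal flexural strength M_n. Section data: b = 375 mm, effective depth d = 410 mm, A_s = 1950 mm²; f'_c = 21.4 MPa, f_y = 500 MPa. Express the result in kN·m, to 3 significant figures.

M_n ≈ 330 kN·m

T = A_s f_y = 1950 × 500 = 975000 N = 975 kN.
From C = T: a = T/(0.85 f'_c b) = 975000/(0.85 × 21.4 × 375) = 142.94 mm.
M_n = T(d − a/2) = 975 kN × (410 − 71.47) mm = 330.07 kN·m.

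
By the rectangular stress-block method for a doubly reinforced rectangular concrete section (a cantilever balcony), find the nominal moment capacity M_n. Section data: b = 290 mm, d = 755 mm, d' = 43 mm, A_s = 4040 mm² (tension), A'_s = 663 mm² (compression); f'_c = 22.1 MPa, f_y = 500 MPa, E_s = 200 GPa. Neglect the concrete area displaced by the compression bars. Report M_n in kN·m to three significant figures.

Assume both tension and compression steel yield.
Net tension couple steel: A_s − A'_s = 3377 mm².
a = (A_s − A'_s) f_y / (0.85 f'_c b) = 1688500/(0.85 × 22.1 × 290) = 309.95 mm.
c = a/β₁ = 309.95/0.85 = 364.65 mm; ε'_s = 0.003(c − d')/c = 0.0026 ≥ f_y/E_s = 0.0025, so compression steel does yield.
M_n = (A_s − A'_s) f_y (d − a/2) + A'_s f_y (d − d') = [1688500 × (755 − 154.975) + 331500 × (755 − 43)] × 10⁻⁶ = 1013.14 + 236.03 = 1249.17 kN·m.

M_n ≈ 1250 kN·m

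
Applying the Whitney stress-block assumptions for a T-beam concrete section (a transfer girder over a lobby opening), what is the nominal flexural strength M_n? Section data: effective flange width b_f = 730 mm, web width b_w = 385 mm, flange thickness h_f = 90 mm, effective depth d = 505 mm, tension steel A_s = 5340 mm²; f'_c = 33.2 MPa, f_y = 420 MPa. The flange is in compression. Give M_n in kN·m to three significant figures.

Tension: T = A_s f_y = 5340 × 420 = 2242800 N.
Try a within the flange: a = T/(0.85 f'_c b_f) = 2242800/(0.85 × 33.2 × 730) = 108.87 mm.
a = 108.87 > h_f = 90 mm: the block extends into the web. Split into flange-overhang and web parts.
C_f = 0.85 f'_c (b_f − b_w) h_f = 0.85 × 33.2 × (730 − 385) × 90 = 876231 N.
Remaining web compression depth: a_w = (T − C_f)/(0.85 f'_c b_w) = (2242800 − 876231)/(0.85 × 33.2 × 385) = 125.78 mm.
M_n = C_f(d − h_f/2) + (T − C_f)(d − a_w/2) = 876231 × (505 − 45) + 1366569 × (505 − 62.89) = 403.07 + 604.17 = 1007.24 × 10⁶ N·mm.
M_n = 1007.24 kN·m.

M_n ≈ 1010 kN·m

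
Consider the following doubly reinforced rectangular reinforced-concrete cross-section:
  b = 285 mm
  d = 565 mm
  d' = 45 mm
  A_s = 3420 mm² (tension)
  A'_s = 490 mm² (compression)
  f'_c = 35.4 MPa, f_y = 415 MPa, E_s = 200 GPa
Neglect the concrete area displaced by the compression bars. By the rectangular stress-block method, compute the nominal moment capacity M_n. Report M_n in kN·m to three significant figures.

M_n ≈ 707 kN·m

Assume both tension and compression steel yield.
Net tension couple steel: A_s − A'_s = 2930 mm².
a = (A_s − A'_s) f_y / (0.85 f'_c b) = 1215950/(0.85 × 35.4 × 285) = 141.79 mm.
c = a/β₁ = 141.79/0.797 = 177.90 mm; ε'_s = 0.003(c − d')/c = 0.0022 ≥ f_y/E_s = 0.0021, so compression steel does yield.
M_n = (A_s − A'_s) f_y (d − a/2) + A'_s f_y (d − d') = [1215950 × (565 − 70.895) + 203350 × (565 − 45)] × 10⁻⁶ = 600.81 + 105.74 = 706.55 kN·m.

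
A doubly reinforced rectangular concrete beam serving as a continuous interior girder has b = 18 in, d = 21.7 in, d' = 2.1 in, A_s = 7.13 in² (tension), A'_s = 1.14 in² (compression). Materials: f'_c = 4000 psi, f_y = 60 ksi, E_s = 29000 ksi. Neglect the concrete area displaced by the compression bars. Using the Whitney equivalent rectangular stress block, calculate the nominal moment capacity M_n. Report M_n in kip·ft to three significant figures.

M_n ≈ 674 kip·ft

Assume both steels yield.
a = (A_s − A'_s) f_y/(0.85 f'_c b) = (7.13 − 1.14) × 60/(0.85 × 4 × 18) = 5.873 in.
c = a/β₁ = 5.873/0.85 = 6.909 in; ε'_s = 0.003(c − d')/c = 0.0021 ≥ ε_y = 0.0021, so the compression steel yields.
M_n = (A_s − A'_s) f_y (d − a/2) + A'_s f_y (d − d') = 359.4 × (21.7 − 2.9365) + 68.4 × (21.7 − 2.1) = 6743.6 + 1340.6 = 8084.2 kip·in = 8084.2/12 = 673.68 kip·ft.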